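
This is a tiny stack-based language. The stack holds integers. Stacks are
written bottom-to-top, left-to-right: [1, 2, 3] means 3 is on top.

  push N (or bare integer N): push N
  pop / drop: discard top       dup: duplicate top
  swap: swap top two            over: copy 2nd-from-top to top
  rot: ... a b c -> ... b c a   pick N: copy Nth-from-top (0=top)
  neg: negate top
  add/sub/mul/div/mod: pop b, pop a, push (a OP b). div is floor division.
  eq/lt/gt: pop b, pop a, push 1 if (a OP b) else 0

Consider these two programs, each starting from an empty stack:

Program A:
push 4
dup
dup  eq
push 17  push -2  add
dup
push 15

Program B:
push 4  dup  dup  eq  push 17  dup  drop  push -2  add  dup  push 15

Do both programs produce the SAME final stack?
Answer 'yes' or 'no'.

Program A trace:
  After 'push 4': [4]
  After 'dup': [4, 4]
  After 'dup': [4, 4, 4]
  After 'eq': [4, 1]
  After 'push 17': [4, 1, 17]
  After 'push -2': [4, 1, 17, -2]
  After 'add': [4, 1, 15]
  After 'dup': [4, 1, 15, 15]
  After 'push 15': [4, 1, 15, 15, 15]
Program A final stack: [4, 1, 15, 15, 15]

Program B trace:
  After 'push 4': [4]
  After 'dup': [4, 4]
  After 'dup': [4, 4, 4]
  After 'eq': [4, 1]
  After 'push 17': [4, 1, 17]
  After 'dup': [4, 1, 17, 17]
  After 'drop': [4, 1, 17]
  After 'push -2': [4, 1, 17, -2]
  After 'add': [4, 1, 15]
  After 'dup': [4, 1, 15, 15]
  After 'push 15': [4, 1, 15, 15, 15]
Program B final stack: [4, 1, 15, 15, 15]
Same: yes

Answer: yes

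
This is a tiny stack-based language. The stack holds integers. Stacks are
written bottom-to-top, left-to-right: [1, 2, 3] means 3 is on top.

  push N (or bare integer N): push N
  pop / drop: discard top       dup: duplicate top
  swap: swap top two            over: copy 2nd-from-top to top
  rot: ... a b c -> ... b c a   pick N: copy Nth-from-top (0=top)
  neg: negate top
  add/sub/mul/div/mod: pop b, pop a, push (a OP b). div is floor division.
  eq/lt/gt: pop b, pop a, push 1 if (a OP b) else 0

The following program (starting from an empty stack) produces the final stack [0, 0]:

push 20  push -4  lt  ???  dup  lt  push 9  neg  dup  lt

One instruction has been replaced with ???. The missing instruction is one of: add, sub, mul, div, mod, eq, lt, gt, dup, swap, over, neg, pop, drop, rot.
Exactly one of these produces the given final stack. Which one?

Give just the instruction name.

Answer: neg

Derivation:
Stack before ???: [0]
Stack after ???:  [0]
The instruction that transforms [0] -> [0] is: neg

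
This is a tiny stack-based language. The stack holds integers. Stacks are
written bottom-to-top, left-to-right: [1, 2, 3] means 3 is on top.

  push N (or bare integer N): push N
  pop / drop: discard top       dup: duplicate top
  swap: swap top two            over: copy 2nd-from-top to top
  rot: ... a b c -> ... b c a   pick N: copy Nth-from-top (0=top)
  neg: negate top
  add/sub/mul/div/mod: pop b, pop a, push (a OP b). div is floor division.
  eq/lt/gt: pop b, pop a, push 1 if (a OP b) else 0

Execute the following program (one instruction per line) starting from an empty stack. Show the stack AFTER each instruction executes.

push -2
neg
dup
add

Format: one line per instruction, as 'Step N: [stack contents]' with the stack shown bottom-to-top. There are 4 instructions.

Step 1: [-2]
Step 2: [2]
Step 3: [2, 2]
Step 4: [4]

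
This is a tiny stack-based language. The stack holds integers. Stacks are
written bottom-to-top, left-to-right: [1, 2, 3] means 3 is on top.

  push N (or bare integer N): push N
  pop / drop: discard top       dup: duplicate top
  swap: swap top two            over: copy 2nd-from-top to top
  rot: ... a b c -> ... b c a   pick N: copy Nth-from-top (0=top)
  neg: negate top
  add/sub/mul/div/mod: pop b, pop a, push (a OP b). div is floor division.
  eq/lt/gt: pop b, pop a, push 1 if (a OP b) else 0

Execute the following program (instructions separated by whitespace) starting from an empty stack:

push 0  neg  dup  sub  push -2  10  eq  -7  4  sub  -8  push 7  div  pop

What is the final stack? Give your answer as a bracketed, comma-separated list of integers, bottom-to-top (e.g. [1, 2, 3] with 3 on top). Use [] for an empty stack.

Answer: [0, 0, -11]

Derivation:
After 'push 0': [0]
After 'neg': [0]
After 'dup': [0, 0]
After 'sub': [0]
After 'push -2': [0, -2]
After 'push 10': [0, -2, 10]
After 'eq': [0, 0]
After 'push -7': [0, 0, -7]
After 'push 4': [0, 0, -7, 4]
After 'sub': [0, 0, -11]
After 'push -8': [0, 0, -11, -8]
After 'push 7': [0, 0, -11, -8, 7]
After 'div': [0, 0, -11, -2]
After 'pop': [0, 0, -11]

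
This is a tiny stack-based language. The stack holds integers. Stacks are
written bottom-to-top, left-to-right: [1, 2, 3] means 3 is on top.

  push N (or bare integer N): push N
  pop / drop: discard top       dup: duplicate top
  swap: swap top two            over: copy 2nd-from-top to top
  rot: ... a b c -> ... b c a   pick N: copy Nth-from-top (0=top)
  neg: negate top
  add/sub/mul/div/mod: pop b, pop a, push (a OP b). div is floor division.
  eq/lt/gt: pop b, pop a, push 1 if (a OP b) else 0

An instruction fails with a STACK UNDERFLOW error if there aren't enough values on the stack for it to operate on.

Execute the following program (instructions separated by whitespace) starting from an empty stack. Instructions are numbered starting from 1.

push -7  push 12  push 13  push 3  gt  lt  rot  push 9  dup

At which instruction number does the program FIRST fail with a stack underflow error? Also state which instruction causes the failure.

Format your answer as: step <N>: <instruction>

Step 1 ('push -7'): stack = [-7], depth = 1
Step 2 ('push 12'): stack = [-7, 12], depth = 2
Step 3 ('push 13'): stack = [-7, 12, 13], depth = 3
Step 4 ('push 3'): stack = [-7, 12, 13, 3], depth = 4
Step 5 ('gt'): stack = [-7, 12, 1], depth = 3
Step 6 ('lt'): stack = [-7, 0], depth = 2
Step 7 ('rot'): needs 3 value(s) but depth is 2 — STACK UNDERFLOW

Answer: step 7: rot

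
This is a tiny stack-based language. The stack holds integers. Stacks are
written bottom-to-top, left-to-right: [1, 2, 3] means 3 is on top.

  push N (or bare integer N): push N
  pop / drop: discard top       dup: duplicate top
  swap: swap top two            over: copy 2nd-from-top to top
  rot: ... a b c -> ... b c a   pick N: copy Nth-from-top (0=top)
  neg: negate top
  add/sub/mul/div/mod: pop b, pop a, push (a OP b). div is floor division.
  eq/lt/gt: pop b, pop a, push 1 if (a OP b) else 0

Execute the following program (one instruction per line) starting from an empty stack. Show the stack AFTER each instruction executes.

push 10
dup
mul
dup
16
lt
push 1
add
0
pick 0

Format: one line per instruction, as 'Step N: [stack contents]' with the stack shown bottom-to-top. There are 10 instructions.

Step 1: [10]
Step 2: [10, 10]
Step 3: [100]
Step 4: [100, 100]
Step 5: [100, 100, 16]
Step 6: [100, 0]
Step 7: [100, 0, 1]
Step 8: [100, 1]
Step 9: [100, 1, 0]
Step 10: [100, 1, 0, 0]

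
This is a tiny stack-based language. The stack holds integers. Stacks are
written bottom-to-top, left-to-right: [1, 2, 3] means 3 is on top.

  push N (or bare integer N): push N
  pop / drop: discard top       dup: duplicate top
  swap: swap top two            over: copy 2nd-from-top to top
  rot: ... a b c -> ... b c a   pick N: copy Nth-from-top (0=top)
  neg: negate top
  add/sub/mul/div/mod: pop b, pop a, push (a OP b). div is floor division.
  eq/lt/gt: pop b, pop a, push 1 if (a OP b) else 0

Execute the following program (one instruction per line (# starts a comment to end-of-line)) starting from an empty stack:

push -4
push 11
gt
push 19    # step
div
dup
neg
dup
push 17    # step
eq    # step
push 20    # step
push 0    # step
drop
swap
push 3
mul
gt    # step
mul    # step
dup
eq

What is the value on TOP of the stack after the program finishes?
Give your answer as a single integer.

After 'push -4': [-4]
After 'push 11': [-4, 11]
After 'gt': [0]
After 'push 19': [0, 19]
After 'div': [0]
After 'dup': [0, 0]
After 'neg': [0, 0]
After 'dup': [0, 0, 0]
After 'push 17': [0, 0, 0, 17]
After 'eq': [0, 0, 0]
After 'push 20': [0, 0, 0, 20]
After 'push 0': [0, 0, 0, 20, 0]
After 'drop': [0, 0, 0, 20]
After 'swap': [0, 0, 20, 0]
After 'push 3': [0, 0, 20, 0, 3]
After 'mul': [0, 0, 20, 0]
After 'gt': [0, 0, 1]
After 'mul': [0, 0]
After 'dup': [0, 0, 0]
After 'eq': [0, 1]

Answer: 1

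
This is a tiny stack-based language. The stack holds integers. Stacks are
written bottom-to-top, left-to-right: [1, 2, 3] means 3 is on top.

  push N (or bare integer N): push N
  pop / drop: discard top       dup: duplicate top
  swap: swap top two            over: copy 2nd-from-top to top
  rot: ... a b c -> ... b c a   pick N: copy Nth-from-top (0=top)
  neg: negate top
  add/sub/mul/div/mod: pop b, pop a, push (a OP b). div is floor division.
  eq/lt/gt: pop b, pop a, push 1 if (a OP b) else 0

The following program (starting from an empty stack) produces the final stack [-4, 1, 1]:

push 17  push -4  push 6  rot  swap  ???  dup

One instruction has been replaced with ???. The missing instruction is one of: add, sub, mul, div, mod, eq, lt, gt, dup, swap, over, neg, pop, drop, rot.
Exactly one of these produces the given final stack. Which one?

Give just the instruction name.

Stack before ???: [-4, 17, 6]
Stack after ???:  [-4, 1]
The instruction that transforms [-4, 17, 6] -> [-4, 1] is: gt

Answer: gt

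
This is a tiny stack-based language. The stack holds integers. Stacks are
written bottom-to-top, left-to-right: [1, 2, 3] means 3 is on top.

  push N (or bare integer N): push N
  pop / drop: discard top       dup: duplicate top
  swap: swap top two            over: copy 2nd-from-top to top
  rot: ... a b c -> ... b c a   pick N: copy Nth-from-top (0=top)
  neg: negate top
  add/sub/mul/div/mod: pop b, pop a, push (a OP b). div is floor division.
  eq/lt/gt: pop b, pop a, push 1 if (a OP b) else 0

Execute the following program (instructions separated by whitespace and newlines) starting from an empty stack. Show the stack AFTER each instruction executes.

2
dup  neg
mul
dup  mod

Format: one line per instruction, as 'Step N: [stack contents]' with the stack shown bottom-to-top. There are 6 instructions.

Step 1: [2]
Step 2: [2, 2]
Step 3: [2, -2]
Step 4: [-4]
Step 5: [-4, -4]
Step 6: [0]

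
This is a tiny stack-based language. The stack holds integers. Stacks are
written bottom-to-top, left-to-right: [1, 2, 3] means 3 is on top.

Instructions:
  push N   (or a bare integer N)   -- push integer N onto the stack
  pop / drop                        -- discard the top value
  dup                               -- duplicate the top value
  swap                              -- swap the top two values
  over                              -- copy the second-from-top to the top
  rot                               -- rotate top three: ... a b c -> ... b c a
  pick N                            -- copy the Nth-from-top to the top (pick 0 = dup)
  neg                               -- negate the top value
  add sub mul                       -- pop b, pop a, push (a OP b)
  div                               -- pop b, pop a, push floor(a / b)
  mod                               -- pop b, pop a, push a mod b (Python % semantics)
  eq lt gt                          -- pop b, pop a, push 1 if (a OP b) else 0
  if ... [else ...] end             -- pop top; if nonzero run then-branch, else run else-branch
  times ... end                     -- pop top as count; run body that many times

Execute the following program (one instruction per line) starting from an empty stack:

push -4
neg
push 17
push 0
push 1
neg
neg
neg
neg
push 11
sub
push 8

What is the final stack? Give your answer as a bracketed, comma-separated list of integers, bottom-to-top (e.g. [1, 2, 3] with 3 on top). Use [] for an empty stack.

Answer: [4, 17, 0, -10, 8]

Derivation:
After 'push -4': [-4]
After 'neg': [4]
After 'push 17': [4, 17]
After 'push 0': [4, 17, 0]
After 'push 1': [4, 17, 0, 1]
After 'neg': [4, 17, 0, -1]
After 'neg': [4, 17, 0, 1]
After 'neg': [4, 17, 0, -1]
After 'neg': [4, 17, 0, 1]
After 'push 11': [4, 17, 0, 1, 11]
After 'sub': [4, 17, 0, -10]
After 'push 8': [4, 17, 0, -10, 8]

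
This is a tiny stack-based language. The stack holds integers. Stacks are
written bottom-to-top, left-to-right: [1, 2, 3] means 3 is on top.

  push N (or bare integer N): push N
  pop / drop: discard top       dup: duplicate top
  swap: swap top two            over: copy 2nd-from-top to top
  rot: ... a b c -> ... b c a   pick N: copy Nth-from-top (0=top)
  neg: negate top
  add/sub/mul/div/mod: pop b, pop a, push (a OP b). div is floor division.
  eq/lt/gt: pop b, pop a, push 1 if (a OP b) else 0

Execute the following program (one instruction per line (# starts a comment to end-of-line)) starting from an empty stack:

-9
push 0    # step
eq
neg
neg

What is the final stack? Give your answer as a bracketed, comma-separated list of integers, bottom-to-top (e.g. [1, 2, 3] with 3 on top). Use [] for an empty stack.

After 'push -9': [-9]
After 'push 0': [-9, 0]
After 'eq': [0]
After 'neg': [0]
After 'neg': [0]

Answer: [0]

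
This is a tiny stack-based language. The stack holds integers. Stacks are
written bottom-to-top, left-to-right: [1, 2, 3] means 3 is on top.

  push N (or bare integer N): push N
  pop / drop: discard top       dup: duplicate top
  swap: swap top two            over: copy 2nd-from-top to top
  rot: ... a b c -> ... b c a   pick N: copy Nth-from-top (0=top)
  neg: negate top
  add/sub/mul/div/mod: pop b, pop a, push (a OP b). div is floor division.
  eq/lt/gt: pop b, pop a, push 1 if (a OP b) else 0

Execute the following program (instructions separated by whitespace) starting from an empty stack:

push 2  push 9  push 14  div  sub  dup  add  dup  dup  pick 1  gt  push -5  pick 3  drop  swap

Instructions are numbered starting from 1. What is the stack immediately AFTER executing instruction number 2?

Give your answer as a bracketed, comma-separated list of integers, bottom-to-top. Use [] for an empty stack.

Step 1 ('push 2'): [2]
Step 2 ('push 9'): [2, 9]

Answer: [2, 9]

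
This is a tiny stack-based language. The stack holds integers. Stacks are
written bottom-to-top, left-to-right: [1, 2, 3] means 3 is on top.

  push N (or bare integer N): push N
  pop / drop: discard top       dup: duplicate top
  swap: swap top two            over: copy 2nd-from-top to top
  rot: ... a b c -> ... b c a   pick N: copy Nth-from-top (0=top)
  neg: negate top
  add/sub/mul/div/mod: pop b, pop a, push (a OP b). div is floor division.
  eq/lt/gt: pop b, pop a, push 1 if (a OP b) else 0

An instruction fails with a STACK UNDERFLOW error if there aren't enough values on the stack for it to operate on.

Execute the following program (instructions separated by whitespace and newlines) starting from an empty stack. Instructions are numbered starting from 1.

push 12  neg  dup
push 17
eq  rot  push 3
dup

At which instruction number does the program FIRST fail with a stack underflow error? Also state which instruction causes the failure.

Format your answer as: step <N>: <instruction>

Step 1 ('push 12'): stack = [12], depth = 1
Step 2 ('neg'): stack = [-12], depth = 1
Step 3 ('dup'): stack = [-12, -12], depth = 2
Step 4 ('push 17'): stack = [-12, -12, 17], depth = 3
Step 5 ('eq'): stack = [-12, 0], depth = 2
Step 6 ('rot'): needs 3 value(s) but depth is 2 — STACK UNDERFLOW

Answer: step 6: rot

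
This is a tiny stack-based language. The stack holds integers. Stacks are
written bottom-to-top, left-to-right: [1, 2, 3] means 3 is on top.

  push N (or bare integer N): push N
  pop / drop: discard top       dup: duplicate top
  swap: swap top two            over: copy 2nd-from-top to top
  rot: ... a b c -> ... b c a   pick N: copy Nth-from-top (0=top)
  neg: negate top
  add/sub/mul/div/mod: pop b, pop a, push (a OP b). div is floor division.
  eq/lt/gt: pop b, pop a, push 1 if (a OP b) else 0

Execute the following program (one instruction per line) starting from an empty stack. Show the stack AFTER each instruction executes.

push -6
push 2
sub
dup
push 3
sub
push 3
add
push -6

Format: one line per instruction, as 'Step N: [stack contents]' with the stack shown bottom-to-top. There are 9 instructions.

Step 1: [-6]
Step 2: [-6, 2]
Step 3: [-8]
Step 4: [-8, -8]
Step 5: [-8, -8, 3]
Step 6: [-8, -11]
Step 7: [-8, -11, 3]
Step 8: [-8, -8]
Step 9: [-8, -8, -6]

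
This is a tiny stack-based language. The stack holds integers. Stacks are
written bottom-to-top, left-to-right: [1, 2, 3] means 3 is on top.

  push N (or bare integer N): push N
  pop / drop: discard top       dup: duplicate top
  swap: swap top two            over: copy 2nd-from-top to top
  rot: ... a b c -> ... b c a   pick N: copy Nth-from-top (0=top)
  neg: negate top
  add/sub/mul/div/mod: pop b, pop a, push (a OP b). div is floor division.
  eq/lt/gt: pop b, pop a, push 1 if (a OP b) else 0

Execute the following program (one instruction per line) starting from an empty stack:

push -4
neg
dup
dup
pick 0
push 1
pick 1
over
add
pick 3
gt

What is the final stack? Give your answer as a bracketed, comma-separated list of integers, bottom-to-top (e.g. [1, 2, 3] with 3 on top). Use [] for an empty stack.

After 'push -4': [-4]
After 'neg': [4]
After 'dup': [4, 4]
After 'dup': [4, 4, 4]
After 'pick 0': [4, 4, 4, 4]
After 'push 1': [4, 4, 4, 4, 1]
After 'pick 1': [4, 4, 4, 4, 1, 4]
After 'over': [4, 4, 4, 4, 1, 4, 1]
After 'add': [4, 4, 4, 4, 1, 5]
After 'pick 3': [4, 4, 4, 4, 1, 5, 4]
After 'gt': [4, 4, 4, 4, 1, 1]

Answer: [4, 4, 4, 4, 1, 1]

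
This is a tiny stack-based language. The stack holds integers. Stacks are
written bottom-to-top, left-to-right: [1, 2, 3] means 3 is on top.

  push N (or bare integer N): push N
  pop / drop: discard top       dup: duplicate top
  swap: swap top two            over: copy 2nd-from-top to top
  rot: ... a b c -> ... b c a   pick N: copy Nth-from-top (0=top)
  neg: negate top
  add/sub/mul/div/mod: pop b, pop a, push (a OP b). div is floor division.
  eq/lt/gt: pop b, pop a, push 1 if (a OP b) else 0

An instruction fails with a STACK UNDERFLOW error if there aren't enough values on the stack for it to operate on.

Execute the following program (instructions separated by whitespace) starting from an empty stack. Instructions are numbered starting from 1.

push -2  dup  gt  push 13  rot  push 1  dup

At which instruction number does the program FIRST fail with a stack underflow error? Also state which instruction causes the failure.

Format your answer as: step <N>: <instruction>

Answer: step 5: rot

Derivation:
Step 1 ('push -2'): stack = [-2], depth = 1
Step 2 ('dup'): stack = [-2, -2], depth = 2
Step 3 ('gt'): stack = [0], depth = 1
Step 4 ('push 13'): stack = [0, 13], depth = 2
Step 5 ('rot'): needs 3 value(s) but depth is 2 — STACK UNDERFLOW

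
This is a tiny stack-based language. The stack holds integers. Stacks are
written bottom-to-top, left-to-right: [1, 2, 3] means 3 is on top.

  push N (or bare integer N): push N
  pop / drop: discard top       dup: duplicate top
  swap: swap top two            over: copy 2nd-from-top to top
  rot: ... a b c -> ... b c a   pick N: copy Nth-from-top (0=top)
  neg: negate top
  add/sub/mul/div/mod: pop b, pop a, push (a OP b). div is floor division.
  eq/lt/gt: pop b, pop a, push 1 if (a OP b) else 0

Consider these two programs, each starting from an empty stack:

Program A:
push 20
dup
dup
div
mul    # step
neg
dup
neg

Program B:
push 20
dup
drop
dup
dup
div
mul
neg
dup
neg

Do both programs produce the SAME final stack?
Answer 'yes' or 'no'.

Answer: yes

Derivation:
Program A trace:
  After 'push 20': [20]
  After 'dup': [20, 20]
  After 'dup': [20, 20, 20]
  After 'div': [20, 1]
  After 'mul': [20]
  After 'neg': [-20]
  After 'dup': [-20, -20]
  After 'neg': [-20, 20]
Program A final stack: [-20, 20]

Program B trace:
  After 'push 20': [20]
  After 'dup': [20, 20]
  After 'drop': [20]
  After 'dup': [20, 20]
  After 'dup': [20, 20, 20]
  After 'div': [20, 1]
  After 'mul': [20]
  After 'neg': [-20]
  After 'dup': [-20, -20]
  After 'neg': [-20, 20]
Program B final stack: [-20, 20]
Same: yes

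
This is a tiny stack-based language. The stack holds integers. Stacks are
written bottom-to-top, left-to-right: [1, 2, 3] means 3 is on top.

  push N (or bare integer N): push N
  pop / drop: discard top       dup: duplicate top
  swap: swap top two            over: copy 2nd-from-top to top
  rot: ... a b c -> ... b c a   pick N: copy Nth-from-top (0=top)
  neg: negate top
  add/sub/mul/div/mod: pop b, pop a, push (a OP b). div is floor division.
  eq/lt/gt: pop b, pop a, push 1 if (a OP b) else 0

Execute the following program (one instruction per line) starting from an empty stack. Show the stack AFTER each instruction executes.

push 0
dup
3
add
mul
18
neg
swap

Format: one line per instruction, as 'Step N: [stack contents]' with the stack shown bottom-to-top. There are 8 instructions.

Step 1: [0]
Step 2: [0, 0]
Step 3: [0, 0, 3]
Step 4: [0, 3]
Step 5: [0]
Step 6: [0, 18]
Step 7: [0, -18]
Step 8: [-18, 0]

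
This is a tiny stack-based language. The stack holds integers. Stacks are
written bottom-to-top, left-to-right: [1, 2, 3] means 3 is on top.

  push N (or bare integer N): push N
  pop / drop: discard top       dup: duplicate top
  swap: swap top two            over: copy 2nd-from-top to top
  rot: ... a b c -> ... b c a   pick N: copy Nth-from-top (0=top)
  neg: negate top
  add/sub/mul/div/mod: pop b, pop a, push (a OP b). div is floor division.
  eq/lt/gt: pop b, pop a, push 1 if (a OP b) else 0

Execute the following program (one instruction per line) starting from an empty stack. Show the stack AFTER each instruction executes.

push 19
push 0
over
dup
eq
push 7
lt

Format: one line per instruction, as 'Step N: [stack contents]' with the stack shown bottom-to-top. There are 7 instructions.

Step 1: [19]
Step 2: [19, 0]
Step 3: [19, 0, 19]
Step 4: [19, 0, 19, 19]
Step 5: [19, 0, 1]
Step 6: [19, 0, 1, 7]
Step 7: [19, 0, 1]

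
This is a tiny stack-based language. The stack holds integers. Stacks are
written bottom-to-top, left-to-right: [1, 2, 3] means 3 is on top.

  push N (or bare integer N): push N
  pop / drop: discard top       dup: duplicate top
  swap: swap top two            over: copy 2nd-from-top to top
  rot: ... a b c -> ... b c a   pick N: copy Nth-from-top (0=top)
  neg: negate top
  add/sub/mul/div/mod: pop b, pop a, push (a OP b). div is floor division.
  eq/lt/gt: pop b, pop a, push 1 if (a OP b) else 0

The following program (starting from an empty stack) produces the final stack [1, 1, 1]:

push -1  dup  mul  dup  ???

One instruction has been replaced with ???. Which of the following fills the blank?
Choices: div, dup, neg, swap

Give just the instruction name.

Stack before ???: [1, 1]
Stack after ???:  [1, 1, 1]
Checking each choice:
  div: produces [1]
  dup: MATCH
  neg: produces [1, -1]
  swap: produces [1, 1]


Answer: dup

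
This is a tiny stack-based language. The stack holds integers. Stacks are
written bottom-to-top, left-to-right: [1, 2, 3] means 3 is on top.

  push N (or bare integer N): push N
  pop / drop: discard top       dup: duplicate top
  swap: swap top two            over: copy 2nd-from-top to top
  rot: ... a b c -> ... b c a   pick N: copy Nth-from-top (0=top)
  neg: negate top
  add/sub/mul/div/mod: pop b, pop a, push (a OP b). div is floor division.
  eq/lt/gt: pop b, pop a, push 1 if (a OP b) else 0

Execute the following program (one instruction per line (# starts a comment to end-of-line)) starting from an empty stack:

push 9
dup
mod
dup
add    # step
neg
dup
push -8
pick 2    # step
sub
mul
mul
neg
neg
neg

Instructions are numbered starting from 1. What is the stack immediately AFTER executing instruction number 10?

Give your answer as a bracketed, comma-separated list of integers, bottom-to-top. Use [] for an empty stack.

Step 1 ('push 9'): [9]
Step 2 ('dup'): [9, 9]
Step 3 ('mod'): [0]
Step 4 ('dup'): [0, 0]
Step 5 ('add'): [0]
Step 6 ('neg'): [0]
Step 7 ('dup'): [0, 0]
Step 8 ('push -8'): [0, 0, -8]
Step 9 ('pick 2'): [0, 0, -8, 0]
Step 10 ('sub'): [0, 0, -8]

Answer: [0, 0, -8]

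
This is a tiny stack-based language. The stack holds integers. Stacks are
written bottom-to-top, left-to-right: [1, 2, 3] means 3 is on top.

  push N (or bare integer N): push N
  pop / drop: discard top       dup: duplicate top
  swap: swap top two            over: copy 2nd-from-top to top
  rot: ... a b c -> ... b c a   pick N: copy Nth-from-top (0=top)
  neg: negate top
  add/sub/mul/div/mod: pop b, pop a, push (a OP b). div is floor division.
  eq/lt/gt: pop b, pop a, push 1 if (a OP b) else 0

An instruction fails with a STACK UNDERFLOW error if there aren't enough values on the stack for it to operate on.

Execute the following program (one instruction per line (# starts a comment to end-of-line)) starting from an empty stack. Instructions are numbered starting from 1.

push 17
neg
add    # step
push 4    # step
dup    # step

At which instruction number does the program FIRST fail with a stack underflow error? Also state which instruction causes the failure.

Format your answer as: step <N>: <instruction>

Step 1 ('push 17'): stack = [17], depth = 1
Step 2 ('neg'): stack = [-17], depth = 1
Step 3 ('add'): needs 2 value(s) but depth is 1 — STACK UNDERFLOW

Answer: step 3: add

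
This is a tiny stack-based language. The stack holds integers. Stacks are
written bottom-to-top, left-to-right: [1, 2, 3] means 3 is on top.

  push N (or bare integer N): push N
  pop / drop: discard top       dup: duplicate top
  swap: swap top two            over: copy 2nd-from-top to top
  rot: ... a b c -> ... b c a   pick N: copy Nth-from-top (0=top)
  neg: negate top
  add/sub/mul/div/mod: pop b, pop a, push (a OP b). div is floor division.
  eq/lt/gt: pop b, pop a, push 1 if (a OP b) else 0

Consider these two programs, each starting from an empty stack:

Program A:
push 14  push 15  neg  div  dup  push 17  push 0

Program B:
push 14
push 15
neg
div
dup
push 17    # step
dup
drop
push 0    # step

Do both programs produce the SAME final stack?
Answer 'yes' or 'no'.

Answer: yes

Derivation:
Program A trace:
  After 'push 14': [14]
  After 'push 15': [14, 15]
  After 'neg': [14, -15]
  After 'div': [-1]
  After 'dup': [-1, -1]
  After 'push 17': [-1, -1, 17]
  After 'push 0': [-1, -1, 17, 0]
Program A final stack: [-1, -1, 17, 0]

Program B trace:
  After 'push 14': [14]
  After 'push 15': [14, 15]
  After 'neg': [14, -15]
  After 'div': [-1]
  After 'dup': [-1, -1]
  After 'push 17': [-1, -1, 17]
  After 'dup': [-1, -1, 17, 17]
  After 'drop': [-1, -1, 17]
  After 'push 0': [-1, -1, 17, 0]
Program B final stack: [-1, -1, 17, 0]
Same: yes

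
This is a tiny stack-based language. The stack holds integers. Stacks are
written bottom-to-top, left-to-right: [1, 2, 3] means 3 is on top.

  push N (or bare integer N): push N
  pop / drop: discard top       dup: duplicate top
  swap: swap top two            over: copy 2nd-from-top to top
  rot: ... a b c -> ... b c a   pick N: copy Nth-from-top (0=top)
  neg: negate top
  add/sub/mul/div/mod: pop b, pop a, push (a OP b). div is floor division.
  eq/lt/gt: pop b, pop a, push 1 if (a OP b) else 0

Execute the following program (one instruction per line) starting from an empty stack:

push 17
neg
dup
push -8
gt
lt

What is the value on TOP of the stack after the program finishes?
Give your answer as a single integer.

After 'push 17': [17]
After 'neg': [-17]
After 'dup': [-17, -17]
After 'push -8': [-17, -17, -8]
After 'gt': [-17, 0]
After 'lt': [1]

Answer: 1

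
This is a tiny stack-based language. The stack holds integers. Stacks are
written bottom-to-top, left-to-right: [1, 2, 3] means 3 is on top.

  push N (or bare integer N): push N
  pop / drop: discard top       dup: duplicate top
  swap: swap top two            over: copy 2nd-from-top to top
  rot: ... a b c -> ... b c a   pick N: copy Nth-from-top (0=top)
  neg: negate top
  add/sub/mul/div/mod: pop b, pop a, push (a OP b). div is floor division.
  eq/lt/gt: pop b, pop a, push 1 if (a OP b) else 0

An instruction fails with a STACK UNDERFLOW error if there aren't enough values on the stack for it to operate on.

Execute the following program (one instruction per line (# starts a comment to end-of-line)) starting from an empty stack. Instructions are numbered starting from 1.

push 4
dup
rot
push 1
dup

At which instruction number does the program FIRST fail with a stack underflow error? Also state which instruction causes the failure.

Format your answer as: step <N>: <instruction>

Answer: step 3: rot

Derivation:
Step 1 ('push 4'): stack = [4], depth = 1
Step 2 ('dup'): stack = [4, 4], depth = 2
Step 3 ('rot'): needs 3 value(s) but depth is 2 — STACK UNDERFLOW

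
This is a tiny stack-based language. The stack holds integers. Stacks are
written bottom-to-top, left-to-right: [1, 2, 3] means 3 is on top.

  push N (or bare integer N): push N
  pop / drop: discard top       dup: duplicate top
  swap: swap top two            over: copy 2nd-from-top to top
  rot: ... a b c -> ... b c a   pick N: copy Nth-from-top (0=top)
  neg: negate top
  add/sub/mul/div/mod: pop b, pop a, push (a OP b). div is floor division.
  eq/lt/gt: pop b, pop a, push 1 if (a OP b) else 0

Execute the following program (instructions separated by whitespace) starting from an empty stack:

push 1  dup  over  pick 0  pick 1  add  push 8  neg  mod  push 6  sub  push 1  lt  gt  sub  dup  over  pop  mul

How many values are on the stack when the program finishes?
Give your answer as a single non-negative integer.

After 'push 1': stack = [1] (depth 1)
After 'dup': stack = [1, 1] (depth 2)
After 'over': stack = [1, 1, 1] (depth 3)
After 'pick 0': stack = [1, 1, 1, 1] (depth 4)
After 'pick 1': stack = [1, 1, 1, 1, 1] (depth 5)
After 'add': stack = [1, 1, 1, 2] (depth 4)
After 'push 8': stack = [1, 1, 1, 2, 8] (depth 5)
After 'neg': stack = [1, 1, 1, 2, -8] (depth 5)
After 'mod': stack = [1, 1, 1, -6] (depth 4)
After 'push 6': stack = [1, 1, 1, -6, 6] (depth 5)
After 'sub': stack = [1, 1, 1, -12] (depth 4)
After 'push 1': stack = [1, 1, 1, -12, 1] (depth 5)
After 'lt': stack = [1, 1, 1, 1] (depth 4)
After 'gt': stack = [1, 1, 0] (depth 3)
After 'sub': stack = [1, 1] (depth 2)
After 'dup': stack = [1, 1, 1] (depth 3)
After 'over': stack = [1, 1, 1, 1] (depth 4)
After 'pop': stack = [1, 1, 1] (depth 3)
After 'mul': stack = [1, 1] (depth 2)

Answer: 2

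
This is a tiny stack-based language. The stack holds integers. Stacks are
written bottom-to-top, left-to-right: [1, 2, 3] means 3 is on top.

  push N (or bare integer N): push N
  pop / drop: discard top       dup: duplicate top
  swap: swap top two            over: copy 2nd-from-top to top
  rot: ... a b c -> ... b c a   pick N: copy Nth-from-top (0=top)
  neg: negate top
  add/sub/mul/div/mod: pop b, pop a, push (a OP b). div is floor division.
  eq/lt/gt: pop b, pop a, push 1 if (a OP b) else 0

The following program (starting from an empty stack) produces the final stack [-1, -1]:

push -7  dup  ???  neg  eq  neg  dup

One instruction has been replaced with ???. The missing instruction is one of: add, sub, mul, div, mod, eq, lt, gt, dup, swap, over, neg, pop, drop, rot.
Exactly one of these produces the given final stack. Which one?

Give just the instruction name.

Answer: neg

Derivation:
Stack before ???: [-7, -7]
Stack after ???:  [-7, 7]
The instruction that transforms [-7, -7] -> [-7, 7] is: neg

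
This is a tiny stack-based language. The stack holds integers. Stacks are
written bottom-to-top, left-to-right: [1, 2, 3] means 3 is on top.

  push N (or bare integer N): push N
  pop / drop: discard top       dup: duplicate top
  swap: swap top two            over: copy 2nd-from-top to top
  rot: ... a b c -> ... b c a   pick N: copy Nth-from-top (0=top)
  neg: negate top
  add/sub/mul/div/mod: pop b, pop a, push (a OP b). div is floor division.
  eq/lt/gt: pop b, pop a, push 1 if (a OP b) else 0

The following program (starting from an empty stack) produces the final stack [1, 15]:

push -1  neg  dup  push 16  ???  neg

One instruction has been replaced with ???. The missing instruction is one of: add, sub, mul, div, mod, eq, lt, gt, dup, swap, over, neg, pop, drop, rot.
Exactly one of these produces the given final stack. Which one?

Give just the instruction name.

Answer: sub

Derivation:
Stack before ???: [1, 1, 16]
Stack after ???:  [1, -15]
The instruction that transforms [1, 1, 16] -> [1, -15] is: sub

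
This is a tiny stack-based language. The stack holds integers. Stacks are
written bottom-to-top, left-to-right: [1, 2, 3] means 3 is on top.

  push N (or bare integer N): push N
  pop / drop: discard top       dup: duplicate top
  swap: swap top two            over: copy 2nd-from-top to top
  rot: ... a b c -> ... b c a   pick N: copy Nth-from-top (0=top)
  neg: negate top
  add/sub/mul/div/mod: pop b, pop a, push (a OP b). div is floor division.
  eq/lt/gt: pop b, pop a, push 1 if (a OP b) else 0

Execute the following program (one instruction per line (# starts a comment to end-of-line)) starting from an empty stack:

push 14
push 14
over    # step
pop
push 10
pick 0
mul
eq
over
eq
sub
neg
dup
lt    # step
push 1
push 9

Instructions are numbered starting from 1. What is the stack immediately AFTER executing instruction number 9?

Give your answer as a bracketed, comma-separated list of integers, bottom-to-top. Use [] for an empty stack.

Answer: [14, 0, 14]

Derivation:
Step 1 ('push 14'): [14]
Step 2 ('push 14'): [14, 14]
Step 3 ('over'): [14, 14, 14]
Step 4 ('pop'): [14, 14]
Step 5 ('push 10'): [14, 14, 10]
Step 6 ('pick 0'): [14, 14, 10, 10]
Step 7 ('mul'): [14, 14, 100]
Step 8 ('eq'): [14, 0]
Step 9 ('over'): [14, 0, 14]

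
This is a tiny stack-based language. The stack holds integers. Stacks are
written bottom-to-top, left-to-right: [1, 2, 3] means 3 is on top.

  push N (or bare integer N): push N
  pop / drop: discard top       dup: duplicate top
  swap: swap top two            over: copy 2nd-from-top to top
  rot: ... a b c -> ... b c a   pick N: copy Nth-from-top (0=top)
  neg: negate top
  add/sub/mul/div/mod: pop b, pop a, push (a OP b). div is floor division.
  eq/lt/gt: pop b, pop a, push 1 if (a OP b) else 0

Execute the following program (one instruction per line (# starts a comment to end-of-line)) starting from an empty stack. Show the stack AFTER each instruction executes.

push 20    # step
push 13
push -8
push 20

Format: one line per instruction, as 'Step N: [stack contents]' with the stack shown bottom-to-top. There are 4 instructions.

Step 1: [20]
Step 2: [20, 13]
Step 3: [20, 13, -8]
Step 4: [20, 13, -8, 20]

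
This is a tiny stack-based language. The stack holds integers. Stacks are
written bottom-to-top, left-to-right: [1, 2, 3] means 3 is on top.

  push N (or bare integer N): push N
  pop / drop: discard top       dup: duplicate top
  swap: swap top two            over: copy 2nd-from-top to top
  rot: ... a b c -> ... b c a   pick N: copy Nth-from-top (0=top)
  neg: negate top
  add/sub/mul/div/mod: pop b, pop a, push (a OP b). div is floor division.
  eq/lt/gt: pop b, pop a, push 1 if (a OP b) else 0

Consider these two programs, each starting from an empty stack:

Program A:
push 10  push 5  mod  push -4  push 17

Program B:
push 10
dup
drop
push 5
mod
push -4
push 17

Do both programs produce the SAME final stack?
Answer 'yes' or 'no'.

Program A trace:
  After 'push 10': [10]
  After 'push 5': [10, 5]
  After 'mod': [0]
  After 'push -4': [0, -4]
  After 'push 17': [0, -4, 17]
Program A final stack: [0, -4, 17]

Program B trace:
  After 'push 10': [10]
  After 'dup': [10, 10]
  After 'drop': [10]
  After 'push 5': [10, 5]
  After 'mod': [0]
  After 'push -4': [0, -4]
  After 'push 17': [0, -4, 17]
Program B final stack: [0, -4, 17]
Same: yes

Answer: yes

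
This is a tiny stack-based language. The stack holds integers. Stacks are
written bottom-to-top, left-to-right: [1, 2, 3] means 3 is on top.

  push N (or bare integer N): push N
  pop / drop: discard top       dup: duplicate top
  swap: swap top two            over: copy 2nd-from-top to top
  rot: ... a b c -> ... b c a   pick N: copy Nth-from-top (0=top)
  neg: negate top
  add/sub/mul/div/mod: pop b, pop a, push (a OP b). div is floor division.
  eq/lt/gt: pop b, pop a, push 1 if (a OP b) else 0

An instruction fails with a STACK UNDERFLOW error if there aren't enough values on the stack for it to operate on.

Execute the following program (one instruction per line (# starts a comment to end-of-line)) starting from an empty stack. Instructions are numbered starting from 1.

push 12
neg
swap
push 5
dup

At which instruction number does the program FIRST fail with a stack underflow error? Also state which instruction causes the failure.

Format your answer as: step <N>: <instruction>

Answer: step 3: swap

Derivation:
Step 1 ('push 12'): stack = [12], depth = 1
Step 2 ('neg'): stack = [-12], depth = 1
Step 3 ('swap'): needs 2 value(s) but depth is 1 — STACK UNDERFLOW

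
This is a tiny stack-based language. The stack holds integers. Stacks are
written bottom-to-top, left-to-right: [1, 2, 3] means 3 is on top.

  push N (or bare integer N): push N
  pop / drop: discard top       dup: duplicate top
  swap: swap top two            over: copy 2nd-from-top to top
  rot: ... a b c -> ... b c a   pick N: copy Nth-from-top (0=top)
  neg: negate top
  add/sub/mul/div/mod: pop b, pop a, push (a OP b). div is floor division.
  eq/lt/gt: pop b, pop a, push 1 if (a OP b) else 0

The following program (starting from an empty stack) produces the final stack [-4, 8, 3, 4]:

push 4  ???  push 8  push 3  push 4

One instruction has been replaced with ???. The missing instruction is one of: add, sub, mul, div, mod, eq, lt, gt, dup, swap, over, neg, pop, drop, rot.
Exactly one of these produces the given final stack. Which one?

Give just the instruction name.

Answer: neg

Derivation:
Stack before ???: [4]
Stack after ???:  [-4]
The instruction that transforms [4] -> [-4] is: neg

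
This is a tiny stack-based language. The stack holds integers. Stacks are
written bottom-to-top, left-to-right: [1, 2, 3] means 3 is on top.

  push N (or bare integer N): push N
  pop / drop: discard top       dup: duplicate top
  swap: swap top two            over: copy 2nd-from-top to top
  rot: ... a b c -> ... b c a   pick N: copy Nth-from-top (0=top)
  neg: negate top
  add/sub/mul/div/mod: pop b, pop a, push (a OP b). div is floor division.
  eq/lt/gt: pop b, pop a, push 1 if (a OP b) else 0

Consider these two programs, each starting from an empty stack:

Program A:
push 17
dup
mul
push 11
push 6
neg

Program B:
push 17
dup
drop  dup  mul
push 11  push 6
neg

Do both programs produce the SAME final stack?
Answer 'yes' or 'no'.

Program A trace:
  After 'push 17': [17]
  After 'dup': [17, 17]
  After 'mul': [289]
  After 'push 11': [289, 11]
  After 'push 6': [289, 11, 6]
  After 'neg': [289, 11, -6]
Program A final stack: [289, 11, -6]

Program B trace:
  After 'push 17': [17]
  After 'dup': [17, 17]
  After 'drop': [17]
  After 'dup': [17, 17]
  After 'mul': [289]
  After 'push 11': [289, 11]
  After 'push 6': [289, 11, 6]
  After 'neg': [289, 11, -6]
Program B final stack: [289, 11, -6]
Same: yes

Answer: yes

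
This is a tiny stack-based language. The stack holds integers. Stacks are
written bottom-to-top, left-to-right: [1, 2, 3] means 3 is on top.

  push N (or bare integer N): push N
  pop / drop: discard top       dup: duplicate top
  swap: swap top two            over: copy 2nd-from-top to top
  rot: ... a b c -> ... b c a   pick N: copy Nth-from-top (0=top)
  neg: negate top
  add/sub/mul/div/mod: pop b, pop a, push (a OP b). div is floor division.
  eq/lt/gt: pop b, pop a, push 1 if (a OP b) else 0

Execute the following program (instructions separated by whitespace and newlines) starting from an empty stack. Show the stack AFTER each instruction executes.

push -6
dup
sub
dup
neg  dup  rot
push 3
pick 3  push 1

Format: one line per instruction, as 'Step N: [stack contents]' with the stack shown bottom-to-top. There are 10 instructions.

Step 1: [-6]
Step 2: [-6, -6]
Step 3: [0]
Step 4: [0, 0]
Step 5: [0, 0]
Step 6: [0, 0, 0]
Step 7: [0, 0, 0]
Step 8: [0, 0, 0, 3]
Step 9: [0, 0, 0, 3, 0]
Step 10: [0, 0, 0, 3, 0, 1]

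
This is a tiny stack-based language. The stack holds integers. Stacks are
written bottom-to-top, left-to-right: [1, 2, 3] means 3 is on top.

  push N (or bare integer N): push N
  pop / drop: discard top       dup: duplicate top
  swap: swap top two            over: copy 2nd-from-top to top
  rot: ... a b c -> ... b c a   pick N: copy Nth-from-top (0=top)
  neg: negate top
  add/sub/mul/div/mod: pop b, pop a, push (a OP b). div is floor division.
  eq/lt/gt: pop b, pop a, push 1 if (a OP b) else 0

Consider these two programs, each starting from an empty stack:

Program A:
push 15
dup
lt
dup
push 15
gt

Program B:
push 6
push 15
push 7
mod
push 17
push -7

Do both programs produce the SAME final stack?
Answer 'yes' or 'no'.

Program A trace:
  After 'push 15': [15]
  After 'dup': [15, 15]
  After 'lt': [0]
  After 'dup': [0, 0]
  After 'push 15': [0, 0, 15]
  After 'gt': [0, 0]
Program A final stack: [0, 0]

Program B trace:
  After 'push 6': [6]
  After 'push 15': [6, 15]
  After 'push 7': [6, 15, 7]
  After 'mod': [6, 1]
  After 'push 17': [6, 1, 17]
  After 'push -7': [6, 1, 17, -7]
Program B final stack: [6, 1, 17, -7]
Same: no

Answer: no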